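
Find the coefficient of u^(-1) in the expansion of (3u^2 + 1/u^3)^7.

2835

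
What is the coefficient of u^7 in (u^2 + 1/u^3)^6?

6

General term: C(6,j)·(u^2)^j·(1/u^3)^(6-j), with u-exponent 2j − 3(6−j) = 5j − 18.
Set 5j − 18 = 7: j = 5.
C(6,5) = 6; 1^5 = 1; 1^1 = 1.
Coefficient = 6 · 1 · 1 = 6.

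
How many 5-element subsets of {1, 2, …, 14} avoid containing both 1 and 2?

All 5-subsets: C(14,5) = 2002. Those containing both fixed elements: C(12,3) = 220.
2002 − 220 = 1782.

1782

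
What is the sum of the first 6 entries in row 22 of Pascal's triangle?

1 + 22 + 231 + 1540 + 7315 + 26334 = 35443.

35443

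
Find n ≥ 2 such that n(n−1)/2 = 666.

n(n−1)/2 = 666 ⇒ n(n−1) = 1332. Since 37·36 = 1332, n = 37.

37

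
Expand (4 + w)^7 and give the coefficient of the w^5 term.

336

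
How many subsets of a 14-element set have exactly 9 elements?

Choose the 9 positions: C(14,9) = 2002.

2002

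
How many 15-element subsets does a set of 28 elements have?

37442160

C(28,15) = C(28,13) by symmetry.
C(28,13) = (28·27·26·25·24·23·22·21·20·19·18·17·16) / 13! = 233153109116928000 / 6227020800 = 37442160.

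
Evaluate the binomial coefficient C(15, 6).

C(15,6) = (15·14·13·12·11·10) / 6! = 3603600 / 720 = 5005.

5005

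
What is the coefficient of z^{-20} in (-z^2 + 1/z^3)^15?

-3003

General term: C(15,j)·(-z^2)^j·(1/z^3)^(15-j), with z-exponent 2j − 3(15−j) = 5j − 45.
Set 5j − 45 = -20: j = 5.
C(15,5) = 3003; (-1)^5 = -1; 1^10 = 1.
Coefficient = 3003 · (-1) · 1 = -3003.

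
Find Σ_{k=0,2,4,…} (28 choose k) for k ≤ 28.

Half of (1+1)^28 + (1−1)^28 gives the even-index sum: 2^27 = 134217728.

134217728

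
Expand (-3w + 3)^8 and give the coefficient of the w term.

The general term is C(8,j)·(-3w)^j·(3)^(8-j); the w^1 term has j = 1.
C(8,1) = 8.
Coefficient = C(8,1) · (-3)^1 · 3^7 = 8 · (-3) · 2187 = -52488.

-52488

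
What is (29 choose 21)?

C(29,21) = C(29,8) by symmetry.
C(29,8) = (29·28·27·26·25·24·23·22) / 8! = 173059286400 / 40320 = 4292145.

4292145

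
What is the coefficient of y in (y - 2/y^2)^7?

84

General term: C(7,j)·(y)^j·(-2/y^2)^(7-j), with y-exponent 1j − 2(7−j) = 3j − 14.
Set 3j − 14 = 1: j = 5.
C(7,5) = 21; 1^5 = 1; (-2)^2 = 4.
Coefficient = 21 · 1 · 4 = 84.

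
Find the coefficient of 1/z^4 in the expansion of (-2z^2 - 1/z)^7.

-14

General term: C(7,j)·(-2z^2)^j·(-1/z)^(7-j), with z-exponent 2j − 1(7−j) = 3j − 7.
Set 3j − 7 = -4: j = 1.
C(7,1) = 7; (-2)^1 = -2; (-1)^6 = 1.
Coefficient = 7 · (-2) · 1 = -14.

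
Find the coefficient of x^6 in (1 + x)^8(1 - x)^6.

Coefficient of x^6 = Σ_{j} C(8,j)·1^j·C(6,6-j)·(-1)^(6-j) for j from 0 to 6.
= 1 + (-48) + 420 + (-1120) + 1050 + (-336) + 28 = -5.

-5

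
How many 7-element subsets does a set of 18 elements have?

31824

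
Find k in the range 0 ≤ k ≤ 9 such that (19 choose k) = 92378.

9

C(19,k) increases on 0 ≤ k ≤ 9. C(19,8) = 75582 and C(19,9) = 92378, so k = 9.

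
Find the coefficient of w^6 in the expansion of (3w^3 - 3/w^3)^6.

10935

General term: C(6,j)·(3w^3)^j·(-3/w^3)^(6-j), with w-exponent 3j − 3(6−j) = 6j − 18.
Set 6j − 18 = 6: j = 4.
C(6,4) = 15; 3^4 = 81; (-3)^2 = 9.
Coefficient = 15 · 81 · 9 = 10935.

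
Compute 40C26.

23206929840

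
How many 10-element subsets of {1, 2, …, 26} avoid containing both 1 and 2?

All 10-subsets: C(26,10) = 5311735. Those containing both fixed elements: C(24,8) = 735471.
5311735 − 735471 = 4576264.

4576264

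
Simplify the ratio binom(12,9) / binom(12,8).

4/9

C(n,k+1)/C(n,k) = (n−k)/(k+1) = (12−8)/(8+1) = 4/9.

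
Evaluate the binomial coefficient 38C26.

C(38,26) = C(38,12) by symmetry.
C(38,12) = (38·37·36·35·34·33·32·31·30·29·28·27) / 12! = 1296884927852236800 / 479001600 = 2707475148.

2707475148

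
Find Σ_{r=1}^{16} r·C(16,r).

524288

Differentiating (1+x)^16 and setting x=1: Σ r·C(16,r) = 16·2^15 = 524288.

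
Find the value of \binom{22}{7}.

170544

C(22,7) = (22·21·20·19·18·17·16) / 7! = 859541760 / 5040 = 170544.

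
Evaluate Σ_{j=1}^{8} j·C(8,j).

Since j·C(8,j) = 8·C(7,j−1), the sum is 8·2^7 = 8·128 = 1024.

1024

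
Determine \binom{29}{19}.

20030010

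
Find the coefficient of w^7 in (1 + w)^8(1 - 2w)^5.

-48

Coefficient of w^7 = Σ_{j} C(8,j)·1^j·C(5,7-j)·(-2)^(7-j) for j from 2 to 7.
= (-896) + 4480 + (-5600) + 2240 + (-280) + 8 = -48.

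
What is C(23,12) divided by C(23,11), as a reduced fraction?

C(n,k+1)/C(n,k) = (n−k)/(k+1) = (23−11)/(11+1) = 12/12 = 1.

1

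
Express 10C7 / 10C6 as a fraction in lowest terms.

C(n,k+1)/C(n,k) = (n−k)/(k+1) = (10−6)/(6+1) = 4/7.

4/7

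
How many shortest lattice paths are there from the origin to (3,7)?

120

Each path is a sequence of 10 steps with 3 rights: C(10,3) = 120.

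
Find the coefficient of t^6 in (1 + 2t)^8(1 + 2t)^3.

29568

(1 + 2t)^8(1 + 2t)^3 = (1 + 2t)^11, so the coefficient of t^6 is C(11,6)·2^6 = 462·64 = 29568.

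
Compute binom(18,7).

C(18,7) = (18·17·16·15·14·13·12) / 7! = 160392960 / 5040 = 31824.

31824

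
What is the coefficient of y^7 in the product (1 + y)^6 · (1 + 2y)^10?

Coefficient of y^7 = Σ_{j} C(6,j)·1^j·C(10,7-j)·2^(7-j) for j from 0 to 6.
= 15360 + 80640 + 120960 + 67200 + 14400 + 1080 + 20 = 299660.

299660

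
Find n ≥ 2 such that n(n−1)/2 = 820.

41

n(n−1)/2 = 820 ⇒ n(n−1) = 1640. Since 41·40 = 1640, n = 41.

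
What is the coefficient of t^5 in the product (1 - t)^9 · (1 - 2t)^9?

-60858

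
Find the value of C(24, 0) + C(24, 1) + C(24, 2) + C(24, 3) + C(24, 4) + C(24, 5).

1 + 24 + 276 + 2024 + 10626 + 42504 = 55455.

55455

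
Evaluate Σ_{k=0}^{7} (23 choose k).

390656

1 + 23 + 253 + 1771 + 8855 + 33649 + 100947 + 245157 = 390656.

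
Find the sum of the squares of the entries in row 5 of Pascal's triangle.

252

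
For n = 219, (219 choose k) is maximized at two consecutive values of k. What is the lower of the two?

109

For odd n = 219, C(219,k) peaks at k = (n−1)/2 and (n+1)/2; the lower is 109.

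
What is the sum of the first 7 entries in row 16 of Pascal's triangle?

1 + 16 + 120 + 560 + 1820 + 4368 + 8008 = 14893.

14893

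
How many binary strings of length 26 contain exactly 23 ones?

Choose the 23 positions: C(26,23) = 2600.

2600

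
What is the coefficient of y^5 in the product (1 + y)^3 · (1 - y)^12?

Coefficient of y^5 = Σ_{j} C(3,j)·1^j·C(12,5-j)·(-1)^(5-j) for j from 0 to 3.
= (-792) + 1485 + (-660) + 66 = 99.

99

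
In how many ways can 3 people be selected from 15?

This is C(15,3) = 455.

455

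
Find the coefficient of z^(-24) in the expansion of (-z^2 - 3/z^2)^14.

22320522

General term: C(14,j)·(-z^2)^j·(-3/z^2)^(14-j), with z-exponent 2j − 2(14−j) = 4j − 28.
Set 4j − 28 = -24: j = 1.
C(14,1) = 14; (-1)^1 = -1; (-3)^13 = -1594323.
Coefficient = 14 · (-1) · (-1594323) = 22320522.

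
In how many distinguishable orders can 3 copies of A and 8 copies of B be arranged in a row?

165

Choose positions for the A's: C(11,3) = 165.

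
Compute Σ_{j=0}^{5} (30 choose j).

1 + 30 + 435 + 4060 + 27405 + 142506 = 174437.

174437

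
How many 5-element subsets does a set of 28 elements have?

C(28,5) = (28·27·26·25·24) / 5! = 11793600 / 120 = 98280.

98280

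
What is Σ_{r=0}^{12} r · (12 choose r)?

Differentiating (1+x)^12 and setting x=1: Σ r·C(12,r) = 12·2^11 = 24576.

24576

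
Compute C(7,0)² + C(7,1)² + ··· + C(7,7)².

3432

By Vandermonde's identity, Σ C(7,k)² = C(14,7) = 3432.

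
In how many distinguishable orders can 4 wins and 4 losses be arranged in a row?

70

Choose positions for the wins: C(8,4) = 70.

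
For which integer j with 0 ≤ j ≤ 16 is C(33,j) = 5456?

C(33,j) increases on 0 ≤ j ≤ 16. C(33,2) = 528 and C(33,3) = 5456, so j = 3.

3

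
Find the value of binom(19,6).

27132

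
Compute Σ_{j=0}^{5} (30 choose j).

174437

1 + 30 + 435 + 4060 + 27405 + 142506 = 174437.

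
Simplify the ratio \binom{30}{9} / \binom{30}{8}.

C(n,k+1)/C(n,k) = (n−k)/(k+1) = (30−8)/(8+1) = 22/9.

22/9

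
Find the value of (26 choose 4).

14950

C(26,4) = (26·25·24·23) / 4! = 358800 / 24 = 14950.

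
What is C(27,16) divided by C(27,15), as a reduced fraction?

3/4

C(n,k+1)/C(n,k) = (n−k)/(k+1) = (27−15)/(15+1) = 12/16 = 3/4.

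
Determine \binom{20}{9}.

C(20,9) = (20·19·18·17·16·15·14·13·12) / 9! = 60949324800 / 362880 = 167960.

167960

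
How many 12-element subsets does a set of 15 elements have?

C(15,12) = C(15,3) by symmetry.
C(15,3) = (15·14·13) / 3! = 2730 / 6 = 455.

455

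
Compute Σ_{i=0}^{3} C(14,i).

1 + 14 + 91 + 364 = 470.

470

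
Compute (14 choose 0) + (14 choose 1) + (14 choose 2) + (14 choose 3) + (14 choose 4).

1 + 14 + 91 + 364 + 1001 = 1471.

1471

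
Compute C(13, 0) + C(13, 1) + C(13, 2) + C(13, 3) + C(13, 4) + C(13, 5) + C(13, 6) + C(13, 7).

5812

1 + 13 + 78 + 286 + 715 + 1287 + 1716 + 1716 = 5812.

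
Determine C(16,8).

C(16,8) = (16·15·14·13·12·11·10·9) / 8! = 518918400 / 40320 = 12870.

12870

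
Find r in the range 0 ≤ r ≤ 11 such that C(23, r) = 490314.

8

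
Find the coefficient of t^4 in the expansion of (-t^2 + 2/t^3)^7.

General term: C(7,j)·(-t^2)^j·(2/t^3)^(7-j), with t-exponent 2j − 3(7−j) = 5j − 21.
Set 5j − 21 = 4: j = 5.
C(7,5) = 21; (-1)^5 = -1; 2^2 = 4.
Coefficient = 21 · (-1) · 4 = -84.

-84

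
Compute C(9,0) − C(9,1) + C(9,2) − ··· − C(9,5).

-56

The partial alternating sum Σ_{k=0}^{5} (−1)^k C(9,k) = (−1)^5 C(8,5) = -56.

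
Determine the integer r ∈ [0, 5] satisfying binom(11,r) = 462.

5

C(11,r) increases on 0 ≤ r ≤ 5. C(11,4) = 330 and C(11,5) = 462, so r = 5.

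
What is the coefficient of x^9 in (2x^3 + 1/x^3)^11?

General term: C(11,j)·(2x^3)^j·(1/x^3)^(11-j), with x-exponent 3j − 3(11−j) = 6j − 33.
Set 6j − 33 = 9: j = 7.
C(11,7) = 330; 2^7 = 128; 1^4 = 1.
Coefficient = 330 · 128 · 1 = 42240.

42240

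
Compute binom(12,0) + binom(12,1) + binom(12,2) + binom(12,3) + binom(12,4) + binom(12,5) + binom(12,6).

2510

1 + 12 + 66 + 220 + 495 + 792 + 924 = 2510.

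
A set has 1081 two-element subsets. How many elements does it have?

47

n(n−1)/2 = 1081 ⇒ n(n−1) = 2162. Since 47·46 = 2162, n = 47.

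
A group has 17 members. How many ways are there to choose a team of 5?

This is C(17,5) = 6188.

6188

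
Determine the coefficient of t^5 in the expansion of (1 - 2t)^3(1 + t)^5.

11

Coefficient of t^5 = Σ_{j} C(3,j)·(-2)^j·C(5,5-j)·1^(5-j) for j from 0 to 3.
= 1 + (-30) + 120 + (-80) = 11.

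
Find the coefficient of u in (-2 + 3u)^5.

The general term is C(5,j)·(-2)^j·(3u)^(5-j); the u^1 term has j = 4.
C(5,4) = 5.
Coefficient = C(5,4) · (-2)^4 · 3^1 = 5 · 16 · 3 = 240.

240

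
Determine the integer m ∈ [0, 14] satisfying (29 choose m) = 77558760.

C(29,m) increases on 0 ≤ m ≤ 14. C(29,13) = 67863915 and C(29,14) = 77558760, so m = 14.

14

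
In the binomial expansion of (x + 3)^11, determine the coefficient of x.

649539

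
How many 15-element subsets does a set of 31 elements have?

300540195

C(31,15) = (31·30·29·28·27·26·25·24·23·22·21·20·19·18·17) / 15! = 393008709555221760000 / 1307674368000 = 300540195.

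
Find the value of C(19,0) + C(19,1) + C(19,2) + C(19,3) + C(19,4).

1 + 19 + 171 + 969 + 3876 = 5036.

5036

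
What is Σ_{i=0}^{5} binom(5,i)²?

Σ C(5,i)² is the coefficient of x^5 in (1+x)^5(1+x)^5 = (1+x)^10, i.e. C(10,5) = 252.

252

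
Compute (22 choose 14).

319770

C(22,14) = C(22,8) by symmetry.
C(22,8) = (22·21·20·19·18·17·16·15) / 8! = 12893126400 / 40320 = 319770.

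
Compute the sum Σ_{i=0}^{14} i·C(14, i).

114688

Since i·C(14,i) = 14·C(13,i−1), the sum is 14·2^13 = 14·8192 = 114688.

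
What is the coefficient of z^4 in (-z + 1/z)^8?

28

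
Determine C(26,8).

C(26,8) = (26·25·24·23·22·21·20·19) / 8! = 62990928000 / 40320 = 1562275.

1562275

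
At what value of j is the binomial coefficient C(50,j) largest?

25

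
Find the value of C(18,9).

C(18,9) = (18·17·16·15·14·13·12·11·10) / 9! = 17643225600 / 362880 = 48620.

48620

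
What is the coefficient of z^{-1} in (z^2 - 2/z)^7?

-672

General term: C(7,j)·(z^2)^j·(-2/z)^(7-j), with z-exponent 2j − 1(7−j) = 3j − 7.
Set 3j − 7 = -1: j = 2.
C(7,2) = 21; 1^2 = 1; (-2)^5 = -32.
Coefficient = 21 · 1 · (-32) = -672.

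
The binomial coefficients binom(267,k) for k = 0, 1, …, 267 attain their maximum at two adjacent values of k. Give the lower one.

133

For odd n = 267, C(267,k) peaks at k = (n−1)/2 and (n+1)/2; the lower is 133.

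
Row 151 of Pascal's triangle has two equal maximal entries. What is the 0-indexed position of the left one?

75

For odd n = 151, C(151,j) peaks at j = (n−1)/2 and (n+1)/2; the lower is 75.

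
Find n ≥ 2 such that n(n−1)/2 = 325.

26

n(n−1)/2 = 325 ⇒ n(n−1) = 650. Since 26·25 = 650, n = 26.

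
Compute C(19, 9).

92378

C(19,9) = (19·18·17·16·15·14·13·12·11) / 9! = 33522128640 / 362880 = 92378.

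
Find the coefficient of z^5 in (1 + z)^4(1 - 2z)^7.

210

Coefficient of z^5 = Σ_{j} C(4,j)·1^j·C(7,5-j)·(-2)^(5-j) for j from 0 to 4.
= (-672) + 2240 + (-1680) + 336 + (-14) = 210.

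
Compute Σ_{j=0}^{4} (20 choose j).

1 + 20 + 190 + 1140 + 4845 = 6196.

6196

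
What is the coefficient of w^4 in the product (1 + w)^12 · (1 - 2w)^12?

Coefficient of w^4 = Σ_{j} C(12,j)·1^j·C(12,4-j)·(-2)^(4-j) for j from 0 to 4.
= 7920 + (-21120) + 17424 + (-5280) + 495 = -561.

-561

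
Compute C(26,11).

C(26,11) = (26·25·24·23·22·21·20·19·18·17·16) / 11! = 308403583488000 / 39916800 = 7726160.

7726160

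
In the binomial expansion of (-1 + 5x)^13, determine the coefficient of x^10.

The general term is C(13,j)·(-1)^j·(5x)^(13-j); the x^10 term has j = 3.
C(13,3) = 286.
Coefficient = C(13,3) · (-1)^3 · 5^10 = 286 · (-1) · 9765625 = -2792968750.

-2792968750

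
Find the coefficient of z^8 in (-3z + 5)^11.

135320625

The general term is C(11,j)·(-3z)^j·(5)^(11-j); the z^8 term has j = 8.
C(11,8) = 165.
Coefficient = C(11,8) · (-3)^8 · 5^3 = 165 · 6561 · 125 = 135320625.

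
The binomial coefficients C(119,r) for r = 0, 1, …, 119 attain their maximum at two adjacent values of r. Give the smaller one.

59

For odd n = 119, C(119,r) peaks at r = (n−1)/2 and (n+1)/2; the smaller is 59.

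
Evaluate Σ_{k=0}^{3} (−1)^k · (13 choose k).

The partial alternating sum Σ_{k=0}^{3} (−1)^k C(13,k) = (−1)^3 C(12,3) = -220.

-220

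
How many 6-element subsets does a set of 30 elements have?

593775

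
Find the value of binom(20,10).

184756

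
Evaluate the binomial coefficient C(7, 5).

21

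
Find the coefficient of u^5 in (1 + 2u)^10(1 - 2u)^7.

1792

Coefficient of u^5 = Σ_{j} C(10,j)·2^j·C(7,5-j)·(-2)^(5-j) for j from 0 to 5.
= (-672) + 11200 + (-50400) + 80640 + (-47040) + 8064 = 1792.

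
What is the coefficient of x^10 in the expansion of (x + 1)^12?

The general term is C(12,j)·(x)^j·(1)^(12-j); the x^10 term has j = 10.
C(12,10) = 66.
Coefficient = C(12,10) = 66.

66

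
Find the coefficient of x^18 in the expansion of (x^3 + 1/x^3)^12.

General term: C(12,j)·(x^3)^j·(1/x^3)^(12-j), with x-exponent 3j − 3(12−j) = 6j − 36.
Set 6j − 36 = 18: j = 9.
C(12,9) = 220; 1^9 = 1; 1^3 = 1.
Coefficient = 220 · 1 · 1 = 220.

220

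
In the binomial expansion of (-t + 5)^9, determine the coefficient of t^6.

The general term is C(9,j)·(-t)^j·(5)^(9-j); the t^6 term has j = 6.
C(9,6) = 84.
Coefficient = C(9,6) · 5^3 = 84 · 125 = 10500.

10500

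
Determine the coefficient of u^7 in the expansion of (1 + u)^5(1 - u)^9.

Coefficient of u^7 = Σ_{j} C(5,j)·1^j·C(9,7-j)·(-1)^(7-j) for j from 0 to 5.
= (-36) + 420 + (-1260) + 1260 + (-420) + 36 = 0.

0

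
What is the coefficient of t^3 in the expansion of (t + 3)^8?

13608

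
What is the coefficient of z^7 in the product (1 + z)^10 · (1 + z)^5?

(1 + z)^10(1 + z)^5 = (1 + z)^15, so the coefficient of z^7 is C(15,7)·1^7 = 6435·1 = 6435.

6435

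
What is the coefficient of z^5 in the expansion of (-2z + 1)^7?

The general term is C(7,j)·(-2z)^j·(1)^(7-j); the z^5 term has j = 5.
C(7,5) = 21.
Coefficient = C(7,5) · (-2)^5 = 21 · (-32) = -672.

-672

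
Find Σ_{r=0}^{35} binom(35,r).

34359738368

The entries of row 35 sum to 2^35 = 34359738368.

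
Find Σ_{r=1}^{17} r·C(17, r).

1114112

Since r·C(17,r) = 17·C(16,r−1), the sum is 17·2^16 = 17·65536 = 1114112.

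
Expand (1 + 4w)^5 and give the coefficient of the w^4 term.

1280

The general term is C(5,j)·(1)^j·(4w)^(5-j); the w^4 term has j = 1.
C(5,1) = 5.
Coefficient = C(5,1) · 4^4 = 5 · 256 = 1280.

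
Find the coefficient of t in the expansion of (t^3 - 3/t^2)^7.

General term: C(7,j)·(t^3)^j·(-3/t^2)^(7-j), with t-exponent 3j − 2(7−j) = 5j − 14.
Set 5j − 14 = 1: j = 3.
C(7,3) = 35; 1^3 = 1; (-3)^4 = 81.
Coefficient = 35 · 1 · 81 = 2835.

2835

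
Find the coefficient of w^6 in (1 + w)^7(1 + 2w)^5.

Coefficient of w^6 = Σ_{j} C(7,j)·1^j·C(5,6-j)·2^(6-j) for j from 1 to 6.
= 224 + 1680 + 2800 + 1400 + 210 + 7 = 6321.

6321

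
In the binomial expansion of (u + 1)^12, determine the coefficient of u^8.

495

The general term is C(12,j)·(u)^j·(1)^(12-j); the u^8 term has j = 8.
C(12,8) = 495.
Coefficient = C(12,8) = 495.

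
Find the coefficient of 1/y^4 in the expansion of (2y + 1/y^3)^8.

General term: C(8,j)·(2y)^j·(1/y^3)^(8-j), with y-exponent 1j − 3(8−j) = 4j − 24.
Set 4j − 24 = -4: j = 5.
C(8,5) = 56; 2^5 = 32; 1^3 = 1.
Coefficient = 56 · 32 · 1 = 1792.

1792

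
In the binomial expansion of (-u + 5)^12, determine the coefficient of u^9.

-27500

The general term is C(12,j)·(-u)^j·(5)^(12-j); the u^9 term has j = 9.
C(12,9) = 220.
Coefficient = C(12,9) · (-1)^9 · 5^3 = 220 · (-1) · 125 = -27500.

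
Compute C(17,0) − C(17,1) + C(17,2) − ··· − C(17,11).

The partial alternating sum Σ_{k=0}^{11} (−1)^k C(17,k) = (−1)^11 C(16,11) = -4368.

-4368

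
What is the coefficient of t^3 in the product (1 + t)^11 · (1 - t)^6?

Coefficient of t^3 = Σ_{j} C(11,j)·1^j·C(6,3-j)·(-1)^(3-j) for j from 0 to 3.
= (-20) + 165 + (-330) + 165 = -20.

-20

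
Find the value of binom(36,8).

30260340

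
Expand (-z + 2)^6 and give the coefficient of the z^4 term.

The general term is C(6,j)·(-z)^j·(2)^(6-j); the z^4 term has j = 4.
C(6,4) = 15.
Coefficient = C(6,4) · 2^2 = 15 · 4 = 60.

60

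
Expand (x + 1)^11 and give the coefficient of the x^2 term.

The general term is C(11,j)·(x)^j·(1)^(11-j); the x^2 term has j = 2.
C(11,2) = 55.
Coefficient = C(11,2) = 55.

55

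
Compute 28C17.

21474180

C(28,17) = C(28,11) by symmetry.
C(28,11) = (28·27·26·25·24·23·22·21·20·19·18) / 11! = 857180548224000 / 39916800 = 21474180.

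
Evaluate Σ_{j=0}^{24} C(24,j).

The entries of row 24 sum to 2^24 = 16777216.

16777216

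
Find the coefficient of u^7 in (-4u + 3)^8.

-393216

The general term is C(8,j)·(-4u)^j·(3)^(8-j); the u^7 term has j = 7.
C(8,7) = 8.
Coefficient = C(8,7) · (-4)^7 · 3^1 = 8 · (-16384) · 3 = -393216.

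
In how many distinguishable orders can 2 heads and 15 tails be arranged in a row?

Choose positions for the heads: C(17,2) = 136.

136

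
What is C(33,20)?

C(33,20) = C(33,13) by symmetry.
C(33,13) = (33·32·31·30·29·28·27·26·25·24·23·22·21) / 13! = 3569119343741952000 / 6227020800 = 573166440.

573166440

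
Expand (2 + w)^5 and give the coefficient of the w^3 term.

40

The general term is C(5,j)·(2)^j·(w)^(5-j); the w^3 term has j = 2.
C(5,2) = 10.
Coefficient = C(5,2) · 2^2 = 10 · 4 = 40.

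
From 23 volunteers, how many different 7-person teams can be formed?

245157

This is C(23,7) = 245157.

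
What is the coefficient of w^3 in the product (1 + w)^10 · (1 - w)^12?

20

Coefficient of w^3 = Σ_{j} C(10,j)·1^j·C(12,3-j)·(-1)^(3-j) for j from 0 to 3.
= (-220) + 660 + (-540) + 120 = 20.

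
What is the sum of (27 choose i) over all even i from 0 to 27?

Half of (1+1)^27 + (1−1)^27 gives the even-index sum: 2^26 = 67108864.

67108864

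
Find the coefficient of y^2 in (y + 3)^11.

The general term is C(11,j)·(y)^j·(3)^(11-j); the y^2 term has j = 2.
C(11,2) = 55.
Coefficient = C(11,2) · 3^9 = 55 · 19683 = 1082565.

1082565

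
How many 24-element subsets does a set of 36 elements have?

1251677700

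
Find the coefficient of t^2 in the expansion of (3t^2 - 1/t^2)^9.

30618

General term: C(9,j)·(3t^2)^j·(-1/t^2)^(9-j), with t-exponent 2j − 2(9−j) = 4j − 18.
Set 4j − 18 = 2: j = 5.
C(9,5) = 126; 3^5 = 243; (-1)^4 = 1.
Coefficient = 126 · 243 · 1 = 30618.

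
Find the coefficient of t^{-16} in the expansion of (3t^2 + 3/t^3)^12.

General term: C(12,j)·(3t^2)^j·(3/t^3)^(12-j), with t-exponent 2j − 3(12−j) = 5j − 36.
Set 5j − 36 = -16: j = 4.
C(12,4) = 495; 3^4 = 81; 3^8 = 6561.
Coefficient = 495 · 81 · 6561 = 263063295.

263063295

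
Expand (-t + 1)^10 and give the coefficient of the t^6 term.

The general term is C(10,j)·(-t)^j·(1)^(10-j); the t^6 term has j = 6.
C(10,6) = 210.
Coefficient = C(10,6) = 210.

210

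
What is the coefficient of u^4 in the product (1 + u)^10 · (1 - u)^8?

Coefficient of u^4 = Σ_{j} C(10,j)·1^j·C(8,4-j)·(-1)^(4-j) for j from 0 to 4.
= 70 + (-560) + 1260 + (-960) + 210 = 20.

20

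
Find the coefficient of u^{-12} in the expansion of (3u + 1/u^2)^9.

General term: C(9,j)·(3u)^j·(1/u^2)^(9-j), with u-exponent 1j − 2(9−j) = 3j − 18.
Set 3j − 18 = -12: j = 2.
C(9,2) = 36; 3^2 = 9; 1^7 = 1.
Coefficient = 36 · 9 · 1 = 324.

324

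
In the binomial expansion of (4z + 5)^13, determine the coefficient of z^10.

37486592000

The general term is C(13,j)·(4z)^j·(5)^(13-j); the z^10 term has j = 10.
C(13,10) = 286.
Coefficient = C(13,10) · 4^10 · 5^3 = 286 · 1048576 · 125 = 37486592000.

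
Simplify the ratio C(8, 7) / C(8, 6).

2/7

C(n,k+1)/C(n,k) = (n−k)/(k+1) = (8−6)/(6+1) = 2/7.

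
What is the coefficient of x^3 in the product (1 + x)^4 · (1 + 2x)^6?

Coefficient of x^3 = Σ_{j} C(4,j)·1^j·C(6,3-j)·2^(3-j) for j from 0 to 3.
= 160 + 240 + 72 + 4 = 476.

476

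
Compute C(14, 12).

91

C(14,12) = C(14,2) by symmetry.
C(14,2) = (14·13) / 2! = 182 / 2 = 91.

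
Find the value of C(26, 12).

9657700

C(26,12) = (26·25·24·23·22·21·20·19·18·17·16·15) / 12! = 4626053752320000 / 479001600 = 9657700.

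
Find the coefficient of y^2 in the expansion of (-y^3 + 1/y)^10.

General term: C(10,j)·(-y^3)^j·(1/y)^(10-j), with y-exponent 3j − 1(10−j) = 4j − 10.
Set 4j − 10 = 2: j = 3.
C(10,3) = 120; (-1)^3 = -1; 1^7 = 1.
Coefficient = 120 · (-1) · 1 = -120.

-120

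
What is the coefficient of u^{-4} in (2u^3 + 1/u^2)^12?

General term: C(12,j)·(2u^3)^j·(1/u^2)^(12-j), with u-exponent 3j − 2(12−j) = 5j − 24.
Set 5j − 24 = -4: j = 4.
C(12,4) = 495; 2^4 = 16; 1^8 = 1.
Coefficient = 495 · 16 · 1 = 7920.

7920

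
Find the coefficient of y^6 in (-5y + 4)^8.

The general term is C(8,j)·(-5y)^j·(4)^(8-j); the y^6 term has j = 6.
C(8,6) = 28.
Coefficient = C(8,6) · (-5)^6 · 4^2 = 28 · 15625 · 16 = 7000000.

7000000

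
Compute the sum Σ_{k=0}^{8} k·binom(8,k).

Differentiating (1+x)^8 and setting x=1: Σ k·C(8,k) = 8·2^7 = 1024.

1024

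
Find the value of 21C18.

1330

C(21,18) = C(21,3) by symmetry.
C(21,3) = (21·20·19) / 3! = 7980 / 6 = 1330.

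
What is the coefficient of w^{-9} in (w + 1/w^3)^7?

General term: C(7,j)·(w)^j·(1/w^3)^(7-j), with w-exponent 1j − 3(7−j) = 4j − 21.
Set 4j − 21 = -9: j = 3.
C(7,3) = 35; 1^3 = 1; 1^4 = 1.
Coefficient = 35 · 1 · 1 = 35.

35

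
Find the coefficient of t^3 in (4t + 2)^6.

The general term is C(6,j)·(4t)^j·(2)^(6-j); the t^3 term has j = 3.
C(6,3) = 20.
Coefficient = C(6,3) · 4^3 · 2^3 = 20 · 64 · 8 = 10240.

10240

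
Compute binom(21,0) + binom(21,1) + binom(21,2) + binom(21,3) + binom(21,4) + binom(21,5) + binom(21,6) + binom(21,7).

1 + 21 + 210 + 1330 + 5985 + 20349 + 54264 + 116280 = 198440.

198440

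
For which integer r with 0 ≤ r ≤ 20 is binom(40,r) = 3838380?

C(40,r) increases on 0 ≤ r ≤ 20. C(40,5) = 658008 and C(40,6) = 3838380, so r = 6.

6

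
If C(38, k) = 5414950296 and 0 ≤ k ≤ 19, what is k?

C(38,k) increases on 0 ≤ k ≤ 19. C(38,12) = 2707475148 and C(38,13) = 5414950296, so k = 13.

13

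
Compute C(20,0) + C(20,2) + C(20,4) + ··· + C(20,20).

524288

Half of (1+1)^20 + (1−1)^20 gives the even-index sum: 2^19 = 524288.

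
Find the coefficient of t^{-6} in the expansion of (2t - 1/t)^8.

General term: C(8,j)·(2t)^j·(-1/t)^(8-j), with t-exponent 1j − 1(8−j) = 2j − 8.
Set 2j − 8 = -6: j = 1.
C(8,1) = 8; 2^1 = 2; (-1)^7 = -1.
Coefficient = 8 · 2 · (-1) = -16.

-16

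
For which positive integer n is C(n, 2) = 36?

9

n(n−1)/2 = 36 ⇒ n(n−1) = 72. Since 9·8 = 72, n = 9.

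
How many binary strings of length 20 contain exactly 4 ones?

Choose the 4 positions: C(20,4) = 4845.

4845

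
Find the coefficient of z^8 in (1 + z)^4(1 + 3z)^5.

1377

Coefficient of z^8 = Σ_{j} C(4,j)·1^j·C(5,8-j)·3^(8-j) for j from 3 to 4.
= 972 + 405 = 1377.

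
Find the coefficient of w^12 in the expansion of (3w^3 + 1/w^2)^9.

61236

General term: C(9,j)·(3w^3)^j·(1/w^2)^(9-j), with w-exponent 3j − 2(9−j) = 5j − 18.
Set 5j − 18 = 12: j = 6.
C(9,6) = 84; 3^6 = 729; 1^3 = 1.
Coefficient = 84 · 729 · 1 = 61236.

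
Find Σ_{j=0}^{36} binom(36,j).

68719476736

Setting x = 1 in (1+x)^36 gives Σ C(36,j) = 2^36 = 68719476736.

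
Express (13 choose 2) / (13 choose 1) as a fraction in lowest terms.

C(n,k+1)/C(n,k) = (n−k)/(k+1) = (13−1)/(1+1) = 12/2 = 6.

6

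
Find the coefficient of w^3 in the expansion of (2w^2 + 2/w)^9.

64512

General term: C(9,j)·(2w^2)^j·(2/w)^(9-j), with w-exponent 2j − 1(9−j) = 3j − 9.
Set 3j − 9 = 3: j = 4.
C(9,4) = 126; 2^4 = 16; 2^5 = 32.
Coefficient = 126 · 16 · 32 = 64512.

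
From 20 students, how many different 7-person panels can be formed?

This is C(20,7) = 77520.

77520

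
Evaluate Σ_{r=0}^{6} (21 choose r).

82160

1 + 21 + 210 + 1330 + 5985 + 20349 + 54264 = 82160.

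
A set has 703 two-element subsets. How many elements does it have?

38

n(n−1)/2 = 703 ⇒ n(n−1) = 1406. Since 38·37 = 1406, n = 38.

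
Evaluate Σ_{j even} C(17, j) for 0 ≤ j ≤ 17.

Even-j terms of row 17 sum to 2^16 = 65536.

65536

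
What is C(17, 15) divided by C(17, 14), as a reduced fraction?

1/5

C(n,k+1)/C(n,k) = (n−k)/(k+1) = (17−14)/(14+1) = 3/15 = 1/5.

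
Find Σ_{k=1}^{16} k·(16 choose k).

Since k·C(16,k) = 16·C(15,k−1), the sum is 16·2^15 = 16·32768 = 524288.

524288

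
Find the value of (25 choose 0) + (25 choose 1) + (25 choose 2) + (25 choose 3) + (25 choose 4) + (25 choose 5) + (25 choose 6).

245506

1 + 25 + 300 + 2300 + 12650 + 53130 + 177100 = 245506.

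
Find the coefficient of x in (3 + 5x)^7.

25515

The general term is C(7,j)·(3)^j·(5x)^(7-j); the x^1 term has j = 6.
C(7,6) = 7.
Coefficient = C(7,6) · 3^6 · 5^1 = 7 · 729 · 5 = 25515.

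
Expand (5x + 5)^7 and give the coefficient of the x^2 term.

The general term is C(7,j)·(5x)^j·(5)^(7-j); the x^2 term has j = 2.
C(7,2) = 21.
Coefficient = C(7,2) · 5^2 · 5^5 = 21 · 25 · 3125 = 1640625.

1640625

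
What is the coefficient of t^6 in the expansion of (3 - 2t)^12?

The general term is C(12,j)·(3)^j·(-2t)^(12-j); the t^6 term has j = 6.
C(12,6) = 924.
Coefficient = C(12,6) · 3^6 · (-2)^6 = 924 · 729 · 64 = 43110144.

43110144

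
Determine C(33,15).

C(33,15) = (33·32·31·30·29·28·27·26·25·24·23·22·21·20·19) / 15! = 1356265350621941760000 / 1307674368000 = 1037158320.

1037158320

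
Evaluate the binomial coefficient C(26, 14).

9657700

C(26,14) = C(26,12) by symmetry.
C(26,12) = (26·25·24·23·22·21·20·19·18·17·16·15) / 12! = 4626053752320000 / 479001600 = 9657700.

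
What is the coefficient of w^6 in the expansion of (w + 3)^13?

3752892

The general term is C(13,j)·(w)^j·(3)^(13-j); the w^6 term has j = 6.
C(13,6) = 1716.
Coefficient = C(13,6) · 3^7 = 1716 · 2187 = 3752892.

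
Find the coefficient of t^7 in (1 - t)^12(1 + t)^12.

Coefficient of t^7 = Σ_{j} C(12,j)·(-1)^j·C(12,7-j)·1^(7-j) for j from 0 to 7.
= 792 + (-11088) + 52272 + (-108900) + 108900 + (-52272) + 11088 + (-792) = 0.

0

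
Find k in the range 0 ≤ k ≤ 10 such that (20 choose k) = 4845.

C(20,k) increases on 0 ≤ k ≤ 10. C(20,3) = 1140 and C(20,4) = 4845, so k = 4.

4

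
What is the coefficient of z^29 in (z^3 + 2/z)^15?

21840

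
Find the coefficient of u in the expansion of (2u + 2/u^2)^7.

General term: C(7,j)·(2u)^j·(2/u^2)^(7-j), with u-exponent 1j − 2(7−j) = 3j − 14.
Set 3j − 14 = 1: j = 5.
C(7,5) = 21; 2^5 = 32; 2^2 = 4.
Coefficient = 21 · 32 · 4 = 2688.

2688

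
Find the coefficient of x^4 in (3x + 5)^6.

The general term is C(6,j)·(3x)^j·(5)^(6-j); the x^4 term has j = 4.
C(6,4) = 15.
Coefficient = C(6,4) · 3^4 · 5^2 = 15 · 81 · 25 = 30375.

30375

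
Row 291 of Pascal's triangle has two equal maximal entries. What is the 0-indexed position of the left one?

For odd n = 291, C(291,i) peaks at i = (n−1)/2 and (n+1)/2; the lower is 145.

145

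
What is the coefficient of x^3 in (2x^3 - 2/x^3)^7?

General term: C(7,j)·(2x^3)^j·(-2/x^3)^(7-j), with x-exponent 3j − 3(7−j) = 6j − 21.
Set 6j − 21 = 3: j = 4.
C(7,4) = 35; 2^4 = 16; (-2)^3 = -8.
Coefficient = 35 · 16 · (-8) = -4480.

-4480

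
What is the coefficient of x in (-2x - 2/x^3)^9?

-18432

General term: C(9,j)·(-2x)^j·(-2/x^3)^(9-j), with x-exponent 1j − 3(9−j) = 4j − 27.
Set 4j − 27 = 1: j = 7.
C(9,7) = 36; (-2)^7 = -128; (-2)^2 = 4.
Coefficient = 36 · (-128) · 4 = -18432.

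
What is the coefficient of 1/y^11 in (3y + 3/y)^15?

General term: C(15,j)·(3y)^j·(3/y)^(15-j), with y-exponent 1j − 1(15−j) = 2j − 15.
Set 2j − 15 = -11: j = 2.
C(15,2) = 105; 3^2 = 9; 3^13 = 1594323.
Coefficient = 105 · 9 · 1594323 = 1506635235.

1506635235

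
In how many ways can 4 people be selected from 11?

This is C(11,4) = 330.

330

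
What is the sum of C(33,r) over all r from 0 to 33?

The entries of row 33 sum to 2^33 = 8589934592.

8589934592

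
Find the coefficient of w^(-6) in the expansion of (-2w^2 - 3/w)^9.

-118098

General term: C(9,j)·(-2w^2)^j·(-3/w)^(9-j), with w-exponent 2j − 1(9−j) = 3j − 9.
Set 3j − 9 = -6: j = 1.
C(9,1) = 9; (-2)^1 = -2; (-3)^8 = 6561.
Coefficient = 9 · (-2) · 6561 = -118098.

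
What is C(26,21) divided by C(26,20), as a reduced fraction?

2/7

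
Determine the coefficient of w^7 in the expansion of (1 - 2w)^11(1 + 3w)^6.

46266

Coefficient of w^7 = Σ_{j} C(11,j)·(-2)^j·C(6,7-j)·3^(7-j) for j from 1 to 7.
= (-16038) + 320760 + (-1603800) + 2851200 + (-1995840) + 532224 + (-42240) = 46266.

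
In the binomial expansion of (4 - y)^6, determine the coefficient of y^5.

-24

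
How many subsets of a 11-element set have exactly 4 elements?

330

Choose the 4 positions: C(11,4) = 330.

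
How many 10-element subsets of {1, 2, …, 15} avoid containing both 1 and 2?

All 10-subsets: C(15,10) = 3003. Those containing both fixed elements: C(13,8) = 1287.
3003 − 1287 = 1716.

1716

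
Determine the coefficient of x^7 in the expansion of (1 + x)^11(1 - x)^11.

Coefficient of x^7 = Σ_{j} C(11,j)·1^j·C(11,7-j)·(-1)^(7-j) for j from 0 to 7.
= (-330) + 5082 + (-25410) + 54450 + (-54450) + 25410 + (-5082) + 330 = 0.

0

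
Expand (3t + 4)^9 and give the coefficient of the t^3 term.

9289728

The general term is C(9,j)·(3t)^j·(4)^(9-j); the t^3 term has j = 3.
C(9,3) = 84.
Coefficient = C(9,3) · 3^3 · 4^6 = 84 · 27 · 4096 = 9289728.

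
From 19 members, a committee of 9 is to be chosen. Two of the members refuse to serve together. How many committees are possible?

72930

All 9-subsets: C(19,9) = 92378. Those containing both fixed elements: C(17,7) = 19448.
92378 − 19448 = 72930.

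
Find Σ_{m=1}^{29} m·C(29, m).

7784628224

Since m·C(29,m) = 29·C(28,m−1), the sum is 29·2^28 = 29·268435456 = 7784628224.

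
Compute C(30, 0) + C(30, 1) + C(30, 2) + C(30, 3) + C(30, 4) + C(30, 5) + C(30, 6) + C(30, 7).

1 + 30 + 435 + 4060 + 27405 + 142506 + 593775 + 2035800 = 2804012.

2804012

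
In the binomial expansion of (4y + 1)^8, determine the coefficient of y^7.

131072

The general term is C(8,j)·(4y)^j·(1)^(8-j); the y^7 term has j = 7.
C(8,7) = 8.
Coefficient = C(8,7) · 4^7 = 8 · 16384 = 131072.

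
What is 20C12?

C(20,12) = C(20,8) by symmetry.
C(20,8) = (20·19·18·17·16·15·14·13) / 8! = 5079110400 / 40320 = 125970.

125970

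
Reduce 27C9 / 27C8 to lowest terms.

C(n,k+1)/C(n,k) = (n−k)/(k+1) = (27−8)/(8+1) = 19/9.

19/9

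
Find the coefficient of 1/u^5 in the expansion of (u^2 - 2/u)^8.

General term: C(8,j)·(u^2)^j·(-2/u)^(8-j), with u-exponent 2j − 1(8−j) = 3j − 8.
Set 3j − 8 = -5: j = 1.
C(8,1) = 8; 1^1 = 1; (-2)^7 = -128.
Coefficient = 8 · 1 · (-128) = -1024.

-1024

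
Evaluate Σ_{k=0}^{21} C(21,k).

Setting x = 1 in (1+x)^21 gives Σ C(21,k) = 2^21 = 2097152.

2097152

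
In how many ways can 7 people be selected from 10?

120

This is C(10,7) = 120.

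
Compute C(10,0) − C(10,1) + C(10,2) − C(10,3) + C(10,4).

126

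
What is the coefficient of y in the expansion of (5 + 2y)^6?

37500

The general term is C(6,j)·(5)^j·(2y)^(6-j); the y^1 term has j = 5.
C(6,5) = 6.
Coefficient = C(6,5) · 5^5 · 2^1 = 6 · 3125 · 2 = 37500.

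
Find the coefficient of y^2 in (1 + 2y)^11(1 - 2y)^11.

Coefficient of y^2 = Σ_{j} C(11,j)·2^j·C(11,2-j)·(-2)^(2-j) for j from 0 to 2.
= 220 + (-484) + 220 = -44.

-44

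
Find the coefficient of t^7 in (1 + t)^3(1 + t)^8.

330

(1 + t)^3(1 + t)^8 = (1 + t)^11, so the coefficient of t^7 is C(11,7)·1^7 = 330·1 = 330.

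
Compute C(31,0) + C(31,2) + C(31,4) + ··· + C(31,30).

Half of (1+1)^31 + (1−1)^31 gives the even-index sum: 2^30 = 1073741824.

1073741824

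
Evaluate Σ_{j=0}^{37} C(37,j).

137438953472

The entries of row 37 sum to 2^37 = 137438953472.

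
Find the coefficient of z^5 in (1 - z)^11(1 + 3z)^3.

-462

Coefficient of z^5 = Σ_{j} C(11,j)·(-1)^j·C(3,5-j)·3^(5-j) for j from 2 to 5.
= 1485 + (-4455) + 2970 + (-462) = -462.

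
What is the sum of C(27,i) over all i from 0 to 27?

Setting x = 1 in (1+x)^27 gives Σ C(27,i) = 2^27 = 134217728.

134217728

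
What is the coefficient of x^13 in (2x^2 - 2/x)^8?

-2048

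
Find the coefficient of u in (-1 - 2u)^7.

The general term is C(7,j)·(-1)^j·(-2u)^(7-j); the u^1 term has j = 6.
C(7,6) = 7.
Coefficient = C(7,6) · (-2)^1 = 7 · (-2) = -14.

-14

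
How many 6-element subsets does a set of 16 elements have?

C(16,6) = (16·15·14·13·12·11) / 6! = 5765760 / 720 = 8008.

8008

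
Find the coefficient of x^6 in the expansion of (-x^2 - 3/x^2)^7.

-189

General term: C(7,j)·(-x^2)^j·(-3/x^2)^(7-j), with x-exponent 2j − 2(7−j) = 4j − 14.
Set 4j − 14 = 6: j = 5.
C(7,5) = 21; (-1)^5 = -1; (-3)^2 = 9.
Coefficient = 21 · (-1) · 9 = -189.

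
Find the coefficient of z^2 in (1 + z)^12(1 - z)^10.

Coefficient of z^2 = Σ_{j} C(12,j)·1^j·C(10,2-j)·(-1)^(2-j) for j from 0 to 2.
= 45 + (-120) + 66 = -9.

-9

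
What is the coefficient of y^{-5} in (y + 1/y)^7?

7

General term: C(7,j)·(y)^j·(1/y)^(7-j), with y-exponent 1j − 1(7−j) = 2j − 7.
Set 2j − 7 = -5: j = 1.
C(7,1) = 7; 1^1 = 1; 1^6 = 1.
Coefficient = 7 · 1 · 1 = 7.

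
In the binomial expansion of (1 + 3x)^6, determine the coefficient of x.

The general term is C(6,j)·(1)^j·(3x)^(6-j); the x^1 term has j = 5.
C(6,5) = 6.
Coefficient = C(6,5) · 3^1 = 6 · 3 = 18.

18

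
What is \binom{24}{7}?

346104

C(24,7) = (24·23·22·21·20·19·18) / 7! = 1744364160 / 5040 = 346104.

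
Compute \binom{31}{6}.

C(31,6) = (31·30·29·28·27·26) / 6! = 530122320 / 720 = 736281.

736281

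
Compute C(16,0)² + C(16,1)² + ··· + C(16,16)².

601080390

By Vandermonde's identity, Σ C(16,j)² = C(32,16) = 601080390.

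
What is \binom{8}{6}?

28

C(8,6) = C(8,2) by symmetry.
C(8,2) = (8·7) / 2! = 56 / 2 = 28.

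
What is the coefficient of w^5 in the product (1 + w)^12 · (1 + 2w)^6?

33564

Coefficient of w^5 = Σ_{j} C(12,j)·1^j·C(6,5-j)·2^(5-j) for j from 0 to 5.
= 192 + 2880 + 10560 + 13200 + 5940 + 792 = 33564.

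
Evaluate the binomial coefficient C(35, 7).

6724520

C(35,7) = (35·34·33·32·31·30·29) / 7! = 33891580800 / 5040 = 6724520.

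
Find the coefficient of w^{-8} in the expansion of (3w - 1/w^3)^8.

5670

General term: C(8,j)·(3w)^j·(-1/w^3)^(8-j), with w-exponent 1j − 3(8−j) = 4j − 24.
Set 4j − 24 = -8: j = 4.
C(8,4) = 70; 3^4 = 81; (-1)^4 = 1.
Coefficient = 70 · 81 · 1 = 5670.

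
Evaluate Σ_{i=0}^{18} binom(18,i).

Setting x = 1 in (1+x)^18 gives Σ C(18,i) = 2^18 = 262144.

262144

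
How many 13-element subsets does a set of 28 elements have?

C(28,13) = (28·27·26·25·24·23·22·21·20·19·18·17·16) / 13! = 233153109116928000 / 6227020800 = 37442160.

37442160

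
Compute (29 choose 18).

34597290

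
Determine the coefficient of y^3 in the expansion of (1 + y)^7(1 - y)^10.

Coefficient of y^3 = Σ_{j} C(7,j)·1^j·C(10,3-j)·(-1)^(3-j) for j from 0 to 3.
= (-120) + 315 + (-210) + 35 = 20.

20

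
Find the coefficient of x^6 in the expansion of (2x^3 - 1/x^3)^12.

-101376

General term: C(12,j)·(2x^3)^j·(-1/x^3)^(12-j), with x-exponent 3j − 3(12−j) = 6j − 36.
Set 6j − 36 = 6: j = 7.
C(12,7) = 792; 2^7 = 128; (-1)^5 = -1.
Coefficient = 792 · 128 · (-1) = -101376.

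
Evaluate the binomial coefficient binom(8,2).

C(8,2) = (8·7) / 2! = 56 / 2 = 28.

28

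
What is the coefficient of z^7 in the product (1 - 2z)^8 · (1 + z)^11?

1770

Coefficient of z^7 = Σ_{j} C(8,j)·(-2)^j·C(11,7-j)·1^(7-j) for j from 0 to 7.
= 330 + (-7392) + 51744 + (-147840) + 184800 + (-98560) + 19712 + (-1024) = 1770.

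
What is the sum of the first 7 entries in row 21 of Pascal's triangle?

82160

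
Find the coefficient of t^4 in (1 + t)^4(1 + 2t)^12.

Coefficient of t^4 = Σ_{j} C(4,j)·1^j·C(12,4-j)·2^(4-j) for j from 0 to 4.
= 7920 + 7040 + 1584 + 96 + 1 = 16641.

16641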